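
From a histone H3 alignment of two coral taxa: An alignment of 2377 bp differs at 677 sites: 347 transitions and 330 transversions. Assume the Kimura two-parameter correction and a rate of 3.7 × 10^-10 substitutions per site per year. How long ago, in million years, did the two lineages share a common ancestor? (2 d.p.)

P = 347/2377 ≈ 0.145982 and Q = 330/2377 ≈ 0.13883.
Under the Kimura two-parameter model, d = −½ ln(1 − 2P − Q) − ¼ ln(1 − 2Q).
1 − 2P − Q = 0.569206, giving −½ ln(0.569206) = 0.281756.
1 − 2Q = 0.72234, giving −¼ ln(0.72234) = 0.081315.
d = 0.281756 + 0.081315 = 0.363071.
Under a molecular clock d = 2μt, so t = d/(2μ) = 0.363071 / (2 × 3.7 × 10^-10) = 490.64 million years.

490.64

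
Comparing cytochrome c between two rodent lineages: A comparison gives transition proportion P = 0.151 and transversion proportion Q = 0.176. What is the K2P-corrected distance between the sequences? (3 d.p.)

0.434

Under the Kimura two-parameter model, d = −½ ln(1 − 2P − Q) − ¼ ln(1 − 2Q).
1 − 2P − Q = 0.522, giving −½ ln(0.522) = 0.325044.
1 − 2Q = 0.648, giving −¼ ln(0.648) = 0.108466.
d = 0.325044 + 0.108466 = 0.433510.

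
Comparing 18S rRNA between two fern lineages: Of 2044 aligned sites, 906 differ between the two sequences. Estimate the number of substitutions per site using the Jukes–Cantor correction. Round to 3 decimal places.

0.671

p = 906/2044 ≈ 0.443249.
d = −(3/4) ln(1 − 4p/3) = −0.75 ln(1 − 0.590999) = −0.75 ln(0.409001)
  = −0.75 × (-0.894038) = 0.670529 substitutions/site.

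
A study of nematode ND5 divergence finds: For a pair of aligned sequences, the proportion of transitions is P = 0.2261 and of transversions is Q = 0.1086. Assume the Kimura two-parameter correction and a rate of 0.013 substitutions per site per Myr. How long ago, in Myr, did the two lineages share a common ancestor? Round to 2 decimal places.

Under the Kimura two-parameter model, d = −½ ln(1 − 2P − Q) − ¼ ln(1 − 2Q).
1 − 2P − Q = 0.4392, giving −½ ln(0.4392) = 0.411400.
1 − 2Q = 0.7828, giving −¼ ln(0.7828) = 0.061220.
d = 0.411400 + 0.061220 = 0.472620.
Under a molecular clock d = 2μt, so t = d/(2μ) = 0.472620 / (2 × 0.013) = 18.18 Myr.

18.18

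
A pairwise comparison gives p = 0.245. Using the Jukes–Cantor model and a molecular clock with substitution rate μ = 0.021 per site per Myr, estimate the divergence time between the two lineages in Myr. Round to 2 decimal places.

7.06

d = −(3/4) ln(1 − 4p/3) = −0.75 ln(1 − 0.326667) = −0.75 ln(0.673333)
  = −0.75 × (-0.395515) = 0.296636 substitutions/site.
Under a molecular clock d = 2μt, so t = d/(2μ) = 0.296636 / (2 × 0.021) = 7.06 Myr.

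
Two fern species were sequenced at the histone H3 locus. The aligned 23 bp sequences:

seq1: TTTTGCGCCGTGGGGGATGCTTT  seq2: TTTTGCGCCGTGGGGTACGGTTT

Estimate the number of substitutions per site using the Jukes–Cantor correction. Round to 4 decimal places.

The sequences differ at 3 of 23 sites (16, 18, 20), so p = 3/23 ≈ 0.130435.
d = −(3/4) ln(1 − 4p/3) = −0.75 ln(1 − 0.173913) = −0.75 ln(0.826087)
  = −0.75 × (-0.191055) = 0.143291 substitutions/site.

0.1433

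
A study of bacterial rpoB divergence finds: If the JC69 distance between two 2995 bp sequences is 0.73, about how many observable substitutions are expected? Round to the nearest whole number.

Invert JC69: p = (3/4)(1 − e^(−4d/3)) = 0.75 × (1 − e^(-0.973333)) = 0.75 × (1 − 0.377822) = 0.466634.
Expected differing sites = pL ≈ 0.466634 × 2995 = 1397.56883 ≈ 1398.

1398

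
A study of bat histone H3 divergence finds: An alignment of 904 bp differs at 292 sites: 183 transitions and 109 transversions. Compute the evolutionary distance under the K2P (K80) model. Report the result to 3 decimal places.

0.442

P = 183/904 ≈ 0.202434 and Q = 109/904 ≈ 0.120575.
Under the Kimura two-parameter model, d = −½ ln(1 − 2P − Q) − ¼ ln(1 − 2Q).
1 − 2P − Q = 0.474557, giving −½ ln(0.474557) = 0.372687.
1 − 2Q = 0.75885, giving −¼ ln(0.75885) = 0.068988.
d = 0.372687 + 0.068988 = 0.441675.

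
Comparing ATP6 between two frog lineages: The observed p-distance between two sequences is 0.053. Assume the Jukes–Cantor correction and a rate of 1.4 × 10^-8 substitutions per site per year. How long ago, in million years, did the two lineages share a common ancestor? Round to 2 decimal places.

1.96

d = −(3/4) ln(1 − 4p/3) = −0.75 ln(1 − 0.070667) = −0.75 ln(0.929333)
  = −0.75 × (-0.073288) = 0.054966 substitutions/site.
Under a molecular clock d = 2μt, so t = d/(2μ) = 0.054966 / (2 × 1.4 × 10^-8) = 1.96 million years.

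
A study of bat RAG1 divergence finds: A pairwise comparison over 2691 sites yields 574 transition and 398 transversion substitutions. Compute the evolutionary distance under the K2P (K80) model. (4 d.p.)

P = 574/2691 ≈ 0.213304 and Q = 398/2691 ≈ 0.1479.
Under the Kimura two-parameter model, d = −½ ln(1 − 2P − Q) − ¼ ln(1 − 2Q).
1 − 2P − Q = 0.425492, giving −½ ln(0.425492) = 0.427255.
1 − 2Q = 0.7042, giving −¼ ln(0.7042) = 0.087673.
d = 0.427255 + 0.087673 = 0.514928.

0.5149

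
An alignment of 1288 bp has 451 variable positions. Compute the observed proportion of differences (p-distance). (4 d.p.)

0.3502

p = 451/1288 = 0.350155… ≈ 0.3502 (to 4 d.p.).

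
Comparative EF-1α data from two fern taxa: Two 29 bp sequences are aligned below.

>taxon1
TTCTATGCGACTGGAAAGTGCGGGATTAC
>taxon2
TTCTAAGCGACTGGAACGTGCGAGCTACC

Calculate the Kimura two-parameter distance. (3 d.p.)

Of 29 sites, 1 differences are transitions and 5 are transversions, so P = 1/29 ≈ 0.034483 and Q = 5/29 ≈ 0.172414.
Under the Kimura two-parameter model, d = −½ ln(1 − 2P − Q) − ¼ ln(1 − 2Q).
1 − 2P − Q = 0.75862, giving −½ ln(0.75862) = 0.138127.
1 − 2Q = 0.655172, giving −¼ ln(0.655172) = 0.105714.
d = 0.138127 + 0.105714 = 0.243841.

0.244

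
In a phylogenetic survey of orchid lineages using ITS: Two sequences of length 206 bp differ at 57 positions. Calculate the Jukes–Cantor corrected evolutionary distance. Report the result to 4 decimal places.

0.3453

p = 57/206 ≈ 0.276699.
d = −(3/4) ln(1 − 4p/3) = −0.75 ln(1 − 0.368932) = −0.75 ln(0.631068)
  = −0.75 × (-0.460342) = 0.345257 substitutions/site.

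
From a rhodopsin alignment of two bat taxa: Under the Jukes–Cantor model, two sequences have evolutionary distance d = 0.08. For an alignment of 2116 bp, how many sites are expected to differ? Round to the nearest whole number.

Invert JC69: p = (3/4)(1 − e^(−4d/3)) = 0.75 × (1 − e^(-0.106667)) = 0.75 × (1 − 0.898825) = 0.075881.
Expected differing sites = pL ≈ 0.075881 × 2116 = 160.564196 ≈ 161.

161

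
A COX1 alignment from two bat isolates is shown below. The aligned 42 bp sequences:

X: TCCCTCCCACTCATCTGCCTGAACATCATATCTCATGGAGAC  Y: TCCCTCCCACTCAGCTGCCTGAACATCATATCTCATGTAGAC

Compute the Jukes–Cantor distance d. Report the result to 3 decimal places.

0.049

The sequences differ at 2 of 42 sites (14, 38), so p = 2/42 ≈ 0.047619.
d = −(3/4) ln(1 − 4p/3) = −0.75 ln(1 − 0.063492) = −0.75 ln(0.936508)
  = −0.75 × (-0.065597) = 0.049198 substitutions/site.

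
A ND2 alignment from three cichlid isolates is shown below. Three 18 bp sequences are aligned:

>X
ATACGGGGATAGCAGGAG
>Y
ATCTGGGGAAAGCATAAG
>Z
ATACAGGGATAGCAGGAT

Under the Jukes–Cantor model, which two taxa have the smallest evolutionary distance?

X and Z

X–Y: 5/18 differ, p = 0.278, d = 0.347.
X–Z: 2/18 differ, p = 0.111, d = 0.120.
Y–Z: 7/18 differ, p = 0.389, d = 0.548.
The smallest distance is between X and Z.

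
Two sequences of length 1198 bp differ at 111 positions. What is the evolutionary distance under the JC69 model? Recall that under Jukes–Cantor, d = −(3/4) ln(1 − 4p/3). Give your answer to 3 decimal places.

p = 111/1198 ≈ 0.092654.
d = −(3/4) ln(1 − 4p/3) = −0.75 ln(1 − 0.123539) = −0.75 ln(0.876461)
  = −0.75 × (-0.131863) = 0.098897 substitutions/site.

0.099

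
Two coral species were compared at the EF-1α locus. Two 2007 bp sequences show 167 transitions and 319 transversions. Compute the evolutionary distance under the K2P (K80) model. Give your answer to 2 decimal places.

0.29

P = 167/2007 ≈ 0.083209 and Q = 319/2007 ≈ 0.158944.
Under the Kimura two-parameter model, d = −½ ln(1 − 2P − Q) − ¼ ln(1 − 2Q).
1 − 2P − Q = 0.674638, giving −½ ln(0.674638) = 0.196790.
1 − 2Q = 0.682112, giving −¼ ln(0.682112) = 0.095640.
d = 0.196790 + 0.095640 = 0.292430.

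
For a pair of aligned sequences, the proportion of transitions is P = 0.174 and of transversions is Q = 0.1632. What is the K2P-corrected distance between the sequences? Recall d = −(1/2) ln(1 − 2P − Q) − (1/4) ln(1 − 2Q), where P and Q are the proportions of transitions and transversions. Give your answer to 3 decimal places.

0.457

Under the Kimura two-parameter model, d = −½ ln(1 − 2P − Q) − ¼ ln(1 − 2Q).
1 − 2P − Q = 0.4888, giving −½ ln(0.4888) = 0.357901.
1 − 2Q = 0.6736, giving −¼ ln(0.6736) = 0.098780.
d = 0.357901 + 0.098780 = 0.456681.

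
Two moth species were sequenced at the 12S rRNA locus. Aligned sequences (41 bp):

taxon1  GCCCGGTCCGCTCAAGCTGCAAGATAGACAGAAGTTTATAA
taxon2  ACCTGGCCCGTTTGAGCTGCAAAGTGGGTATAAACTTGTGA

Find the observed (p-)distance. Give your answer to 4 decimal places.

The sequences differ at 16 of 41 positions.
p = 16/41 = 0.390243… ≈ 0.3902 (to 4 d.p.).

0.3902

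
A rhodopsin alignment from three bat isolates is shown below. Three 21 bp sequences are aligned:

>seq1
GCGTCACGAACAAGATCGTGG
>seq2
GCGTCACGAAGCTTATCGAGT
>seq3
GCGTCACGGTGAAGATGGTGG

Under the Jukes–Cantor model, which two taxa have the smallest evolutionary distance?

seq1–seq2: 6/21 differ, p = 0.286, d = 0.360.
seq1–seq3: 4/21 differ, p = 0.190, d = 0.220.
seq2–seq3: 8/21 differ, p = 0.381, d = 0.532.
The smallest distance is between seq1 and seq3.

seq1 and seq3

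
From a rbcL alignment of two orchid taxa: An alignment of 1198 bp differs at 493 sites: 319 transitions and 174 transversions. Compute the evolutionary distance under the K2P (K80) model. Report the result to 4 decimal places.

P = 319/1198 ≈ 0.266277 and Q = 174/1198 ≈ 0.145242.
Under the Kimura two-parameter model, d = −½ ln(1 − 2P − Q) − ¼ ln(1 − 2Q).
1 − 2P − Q = 0.322204, giving −½ ln(0.322204) = 0.566285.
1 − 2Q = 0.709516, giving −¼ ln(0.709516) = 0.085793.
d = 0.566285 + 0.085793 = 0.652078.

0.6521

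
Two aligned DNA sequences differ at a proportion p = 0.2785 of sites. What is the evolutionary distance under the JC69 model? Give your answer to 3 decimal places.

d = −(3/4) ln(1 − 4p/3) = −0.75 ln(1 − 0.371333) = −0.75 ln(0.628667)
  = −0.75 × (-0.464154) = 0.348116 substitutions/site.

0.348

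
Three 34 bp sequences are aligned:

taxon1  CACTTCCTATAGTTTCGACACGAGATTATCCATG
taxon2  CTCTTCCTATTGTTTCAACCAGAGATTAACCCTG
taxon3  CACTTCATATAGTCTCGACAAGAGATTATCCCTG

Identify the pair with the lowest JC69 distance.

taxon1–taxon2: 7/34 differ, p = 0.206, d = 0.241.
taxon1–taxon3: 4/34 differ, p = 0.118, d = 0.128.
taxon2–taxon3: 7/34 differ, p = 0.206, d = 0.241.
The smallest distance is between taxon1 and taxon3.

taxon1 and taxon3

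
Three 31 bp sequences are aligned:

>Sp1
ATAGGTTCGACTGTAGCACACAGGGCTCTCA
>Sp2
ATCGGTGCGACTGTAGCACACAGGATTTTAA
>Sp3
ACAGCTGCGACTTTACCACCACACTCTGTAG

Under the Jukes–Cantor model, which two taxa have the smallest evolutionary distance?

Sp1 and Sp2

Sp1–Sp2: 6/31 differ, p = 0.194, d = 0.224.
Sp1–Sp3: 14/31 differ, p = 0.452, d = 0.691.
Sp2–Sp3: 14/31 differ, p = 0.452, d = 0.691.
The smallest distance is between Sp1 and Sp2.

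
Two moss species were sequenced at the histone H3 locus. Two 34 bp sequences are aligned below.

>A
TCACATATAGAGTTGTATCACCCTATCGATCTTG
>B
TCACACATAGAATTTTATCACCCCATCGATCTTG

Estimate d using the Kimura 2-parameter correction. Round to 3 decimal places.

Of 34 sites, 3 differences are transitions and 1 are transversions, so P = 3/34 ≈ 0.088235 and Q = 1/34 ≈ 0.029412.
Under the Kimura two-parameter model, d = −½ ln(1 − 2P − Q) − ¼ ln(1 − 2Q).
1 − 2P − Q = 0.794118, giving −½ ln(0.794118) = 0.115262.
1 − 2Q = 0.941176, giving −¼ ln(0.941176) = 0.015156.
d = 0.115262 + 0.015156 = 0.130418.

0.130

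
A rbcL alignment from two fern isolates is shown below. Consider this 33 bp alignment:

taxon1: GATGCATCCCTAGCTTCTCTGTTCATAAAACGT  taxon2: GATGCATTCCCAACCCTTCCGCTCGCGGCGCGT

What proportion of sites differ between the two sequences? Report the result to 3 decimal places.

The sequences differ at 14 of 33 positions.
p = 14/33 = 0.424242… ≈ 0.424 (to 3 d.p.).

0.424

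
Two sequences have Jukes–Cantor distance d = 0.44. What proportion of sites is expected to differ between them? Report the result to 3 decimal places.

0.333

p = (3/4)(1 − e^(−4d/3)) = 0.75 × (1 − e^(-0.586667)) = 0.75 × (1 − 0.556178) = 0.332867.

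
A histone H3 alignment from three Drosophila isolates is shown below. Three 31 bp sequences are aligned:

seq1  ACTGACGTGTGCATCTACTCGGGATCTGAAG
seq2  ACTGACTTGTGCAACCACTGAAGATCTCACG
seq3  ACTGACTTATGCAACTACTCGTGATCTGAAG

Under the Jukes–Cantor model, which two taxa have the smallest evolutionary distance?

seq1–seq2: 8/31 differ, p = 0.258, d = 0.316.
seq1–seq3: 4/31 differ, p = 0.129, d = 0.142.
seq2–seq3: 7/31 differ, p = 0.226, d = 0.269.
The smallest distance is between seq1 and seq3.

seq1 and seq3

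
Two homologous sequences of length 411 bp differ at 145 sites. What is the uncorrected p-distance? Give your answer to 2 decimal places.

0.35

p = 145/411 = 0.352798… ≈ 0.35 (to 2 d.p.).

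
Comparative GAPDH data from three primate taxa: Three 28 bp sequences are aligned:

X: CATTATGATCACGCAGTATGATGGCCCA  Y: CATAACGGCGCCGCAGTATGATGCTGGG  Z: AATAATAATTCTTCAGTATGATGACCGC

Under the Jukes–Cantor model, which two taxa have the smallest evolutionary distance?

X and Z

X–Y: 11/28 differ, p = 0.393, d = 0.556.
X–Z: 10/28 differ, p = 0.357, d = 0.485.
Y–Z: 12/28 differ, p = 0.429, d = 0.635.
The smallest distance is between X and Z.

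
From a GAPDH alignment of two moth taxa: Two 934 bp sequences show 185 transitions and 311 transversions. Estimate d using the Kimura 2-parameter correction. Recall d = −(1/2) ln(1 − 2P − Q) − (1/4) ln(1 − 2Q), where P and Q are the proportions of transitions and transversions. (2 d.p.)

P = 185/934 ≈ 0.198073 and Q = 311/934 ≈ 0.332976.
Under the Kimura two-parameter model, d = −½ ln(1 − 2P − Q) − ¼ ln(1 − 2Q).
1 − 2P − Q = 0.270878, giving −½ ln(0.270878) = 0.653043.
1 − 2Q = 0.334048, giving −¼ ln(0.334048) = 0.274118.
d = 0.653043 + 0.274118 = 0.927161.

0.93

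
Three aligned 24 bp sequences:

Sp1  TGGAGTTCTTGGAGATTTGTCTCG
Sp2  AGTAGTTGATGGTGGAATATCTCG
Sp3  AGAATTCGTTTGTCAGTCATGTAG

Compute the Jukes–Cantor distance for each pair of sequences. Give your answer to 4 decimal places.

Sp1–Sp2: 9/24 sites differ → p = 0.375, d = −0.75 ln(1 − 0.5) = 0.519860 ≈ 0.5199.
Sp1–Sp3: 13/24 sites differ → p ≈ 0.541667, d = −0.75 ln(1 − 0.722223) = 0.960702 ≈ 0.9607.
Sp2–Sp3: 12/24 sites differ → p = 0.5, d = −0.75 ln(1 − 0.666667) = 0.823960 ≈ 0.8240.

d(Sp1,Sp2) = 0.5199, d(Sp1,Sp3) = 0.9607, d(Sp2,Sp3) = 0.8240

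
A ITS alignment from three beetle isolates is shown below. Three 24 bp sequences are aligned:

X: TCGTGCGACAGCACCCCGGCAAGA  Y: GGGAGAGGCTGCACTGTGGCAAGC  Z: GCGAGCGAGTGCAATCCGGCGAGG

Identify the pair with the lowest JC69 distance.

X and Z

X–Y: 10/24 differ, p = 0.417, d = 0.608.
X–Z: 8/24 differ, p = 0.333, d = 0.441.
Y–Z: 9/24 differ, p = 0.375, d = 0.520.
The smallest distance is between X and Z.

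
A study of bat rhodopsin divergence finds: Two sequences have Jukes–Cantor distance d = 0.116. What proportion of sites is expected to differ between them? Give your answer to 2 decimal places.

p = (3/4)(1 − e^(−4d/3)) = 0.75 × (1 − e^(-0.154667)) = 0.75 × (1 − 0.856700) = 0.107475.

0.11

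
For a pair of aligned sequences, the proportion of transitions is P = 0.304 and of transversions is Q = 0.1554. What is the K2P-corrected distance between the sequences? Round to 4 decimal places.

Under the Kimura two-parameter model, d = −½ ln(1 − 2P − Q) − ¼ ln(1 − 2Q).
1 − 2P − Q = 0.2366, giving −½ ln(0.2366) = 0.720692.
1 − 2Q = 0.6892, giving −¼ ln(0.6892) = 0.093056.
d = 0.720692 + 0.093056 = 0.813748.

0.8137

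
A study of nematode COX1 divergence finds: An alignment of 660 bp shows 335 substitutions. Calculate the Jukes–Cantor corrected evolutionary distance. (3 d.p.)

0.847

p = 335/660 ≈ 0.507576.
d = −(3/4) ln(1 − 4p/3) = −0.75 ln(1 − 0.676768) = −0.75 ln(0.323232)
  = −0.75 × (-1.129385) = 0.847039 substitutions/site.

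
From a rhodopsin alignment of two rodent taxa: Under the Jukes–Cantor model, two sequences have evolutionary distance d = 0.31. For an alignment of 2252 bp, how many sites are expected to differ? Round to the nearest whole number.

572

Invert JC69: p = (3/4)(1 − e^(−4d/3)) = 0.75 × (1 − e^(-0.413333)) = 0.75 × (1 − 0.661442) = 0.253919.
Expected differing sites = pL ≈ 0.253919 × 2252 = 571.825588 ≈ 572.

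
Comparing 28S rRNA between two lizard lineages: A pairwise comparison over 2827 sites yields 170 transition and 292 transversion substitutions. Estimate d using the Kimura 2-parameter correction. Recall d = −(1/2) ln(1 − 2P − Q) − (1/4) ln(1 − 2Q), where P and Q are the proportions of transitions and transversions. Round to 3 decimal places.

P = 170/2827 ≈ 0.060134 and Q = 292/2827 ≈ 0.10329.
Under the Kimura two-parameter model, d = −½ ln(1 − 2P − Q) − ¼ ln(1 − 2Q).
1 − 2P − Q = 0.776442, giving −½ ln(0.776442) = 0.126517.
1 − 2Q = 0.79342, giving −¼ ln(0.79342) = 0.057851.
d = 0.126517 + 0.057851 = 0.184368.

0.184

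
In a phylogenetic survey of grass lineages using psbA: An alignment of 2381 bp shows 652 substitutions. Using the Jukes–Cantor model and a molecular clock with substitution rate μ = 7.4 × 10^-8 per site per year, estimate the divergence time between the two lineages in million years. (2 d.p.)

2.30

p = 652/2381 ≈ 0.273835.
d = −(3/4) ln(1 − 4p/3) = −0.75 ln(1 − 0.365113) = −0.75 ln(0.634887)
  = −0.75 × (-0.454308) = 0.340731 substitutions/site.
Under a molecular clock d = 2μt, so t = d/(2μ) = 0.340731 / (2 × 7.4 × 10^-8) = 2.30 million years.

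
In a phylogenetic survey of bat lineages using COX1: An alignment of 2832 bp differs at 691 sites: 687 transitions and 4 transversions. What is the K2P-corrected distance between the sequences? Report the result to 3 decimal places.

P = 687/2832 ≈ 0.242585 and Q = 4/2832 ≈ 0.001412.
Under the Kimura two-parameter model, d = −½ ln(1 − 2P − Q) − ¼ ln(1 − 2Q).
1 − 2P − Q = 0.513418, giving −½ ln(0.513418) = 0.333332.
1 − 2Q = 0.997176, giving −¼ ln(0.997176) = 0.000707.
d = 0.333332 + 0.000707 = 0.334039.

0.334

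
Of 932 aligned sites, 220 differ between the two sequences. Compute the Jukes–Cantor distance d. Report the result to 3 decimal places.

0.283

p = 220/932 ≈ 0.236052.
d = −(3/4) ln(1 − 4p/3) = −0.75 ln(1 − 0.314736) = −0.75 ln(0.685264)
  = −0.75 × (-0.377951) = 0.283463 substitutions/site.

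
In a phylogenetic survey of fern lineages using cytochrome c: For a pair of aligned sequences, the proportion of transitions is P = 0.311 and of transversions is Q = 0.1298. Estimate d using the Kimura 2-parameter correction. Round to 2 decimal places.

0.77

Under the Kimura two-parameter model, d = −½ ln(1 − 2P − Q) − ¼ ln(1 − 2Q).
1 − 2P − Q = 0.2482, giving −½ ln(0.2482) = 0.696760.
1 − 2Q = 0.7404, giving −¼ ln(0.7404) = 0.075141.
d = 0.696760 + 0.075141 = 0.771901.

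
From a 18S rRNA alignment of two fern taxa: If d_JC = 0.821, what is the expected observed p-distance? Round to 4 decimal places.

0.4990

p = (3/4)(1 − e^(−4d/3)) = 0.75 × (1 − e^(-1.094667)) = 0.75 × (1 − 0.334651) = 0.499012.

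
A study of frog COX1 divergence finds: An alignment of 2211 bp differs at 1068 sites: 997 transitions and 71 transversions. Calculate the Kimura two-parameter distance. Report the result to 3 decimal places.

P = 997/2211 ≈ 0.450927 and Q = 71/2211 ≈ 0.032112.
Under the Kimura two-parameter model, d = −½ ln(1 − 2P − Q) − ¼ ln(1 − 2Q).
1 − 2P − Q = 0.066034, giving −½ ln(0.066034) = 1.358793.
1 − 2Q = 0.935776, giving −¼ ln(0.935776) = 0.016595.
d = 1.358793 + 0.016595 = 1.375388.

1.375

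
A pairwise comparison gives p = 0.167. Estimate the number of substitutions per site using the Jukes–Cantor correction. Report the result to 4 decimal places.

d = −(3/4) ln(1 − 4p/3) = −0.75 ln(1 − 0.222667) = −0.75 ln(0.777333)
  = −0.75 × (-0.251886) = 0.188915 substitutions/site.

0.1889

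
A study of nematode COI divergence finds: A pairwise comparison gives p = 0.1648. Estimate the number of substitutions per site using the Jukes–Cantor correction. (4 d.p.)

0.1861

d = −(3/4) ln(1 − 4p/3) = −0.75 ln(1 − 0.219733) = −0.75 ln(0.780267)
  = −0.75 × (-0.248119) = 0.186089 substitutions/site.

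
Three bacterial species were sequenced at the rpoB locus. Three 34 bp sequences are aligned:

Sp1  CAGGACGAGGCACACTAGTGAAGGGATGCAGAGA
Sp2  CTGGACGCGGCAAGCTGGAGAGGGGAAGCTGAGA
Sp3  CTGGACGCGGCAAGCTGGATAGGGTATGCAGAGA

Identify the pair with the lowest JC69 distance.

Sp2 and Sp3

Sp1–Sp2: 9/34 differ, p = 0.265, d = 0.326.
Sp1–Sp3: 9/34 differ, p = 0.265, d = 0.326.
Sp2–Sp3: 4/34 differ, p = 0.118, d = 0.128.
The smallest distance is between Sp2 and Sp3.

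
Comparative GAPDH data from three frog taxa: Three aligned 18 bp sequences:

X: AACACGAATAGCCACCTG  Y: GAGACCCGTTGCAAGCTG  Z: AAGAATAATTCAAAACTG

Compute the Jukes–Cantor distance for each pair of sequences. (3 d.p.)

d(X,Y) = 0.673, d(X,Z) = 0.673, d(Y,Z) = 0.673

X–Y: 8/18 sites differ → p ≈ 0.444444, d = −0.75 ln(1 − 0.592592) = 0.673455 ≈ 0.673.
X–Z: 8/18 sites differ → p ≈ 0.444444, d = −0.75 ln(1 − 0.592592) = 0.673455 ≈ 0.673.
Y–Z: 8/18 sites differ → p ≈ 0.444444, d = −0.75 ln(1 − 0.592592) = 0.673455 ≈ 0.673.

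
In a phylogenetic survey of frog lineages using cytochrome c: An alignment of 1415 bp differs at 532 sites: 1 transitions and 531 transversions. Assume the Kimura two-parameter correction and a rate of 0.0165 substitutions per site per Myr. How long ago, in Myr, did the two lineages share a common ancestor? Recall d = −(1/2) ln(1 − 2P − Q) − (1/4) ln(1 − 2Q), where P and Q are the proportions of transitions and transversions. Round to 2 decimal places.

P = 1/1415 ≈ 0.000707 and Q = 531/1415 ≈ 0.375265.
Under the Kimura two-parameter model, d = −½ ln(1 − 2P − Q) − ¼ ln(1 − 2Q).
1 − 2P − Q = 0.623321, giving −½ ln(0.623321) = 0.236347.
1 − 2Q = 0.24947, giving −¼ ln(0.24947) = 0.347104.
d = 0.236347 + 0.347104 = 0.583451.
Under a molecular clock d = 2μt, so t = d/(2μ) = 0.583451 / (2 × 0.0165) = 17.68 Myr.

17.68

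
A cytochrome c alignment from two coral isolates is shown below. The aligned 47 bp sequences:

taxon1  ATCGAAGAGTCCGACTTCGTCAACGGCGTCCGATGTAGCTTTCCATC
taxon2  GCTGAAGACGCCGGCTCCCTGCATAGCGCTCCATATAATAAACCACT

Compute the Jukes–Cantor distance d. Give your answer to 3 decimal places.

0.793

The sequences differ at 23 of 47 sites, so p = 23/47 ≈ 0.489362.
d = −(3/4) ln(1 − 4p/3) = −0.75 ln(1 − 0.652483) = −0.75 ln(0.347517)
  = −0.75 × (-1.056942) = 0.792707 substitutions/site.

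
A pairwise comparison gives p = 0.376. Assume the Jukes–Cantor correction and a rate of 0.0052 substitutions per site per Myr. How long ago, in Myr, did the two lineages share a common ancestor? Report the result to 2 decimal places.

50.18

d = −(3/4) ln(1 − 4p/3) = −0.75 ln(1 − 0.501333) = −0.75 ln(0.498667)
  = −0.75 × (-0.695817) = 0.521863 substitutions/site.
Under a molecular clock d = 2μt, so t = d/(2μ) = 0.521863 / (2 × 0.0052) = 50.18 Myr.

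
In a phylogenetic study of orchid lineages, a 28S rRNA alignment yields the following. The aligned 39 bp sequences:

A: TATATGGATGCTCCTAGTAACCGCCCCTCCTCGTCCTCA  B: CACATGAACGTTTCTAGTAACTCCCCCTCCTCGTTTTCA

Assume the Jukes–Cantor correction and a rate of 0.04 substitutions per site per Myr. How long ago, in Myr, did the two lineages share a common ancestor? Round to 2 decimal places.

3.92

The sequences differ at 10 of 39 sites (1, 3, 7, 9, 11, 13, 22, 23, 35, 36), so p = 10/39 ≈ 0.25641.
d = −(3/4) ln(1 − 4p/3) = −0.75 ln(1 − 0.34188) = −0.75 ln(0.65812)
  = −0.75 × (-0.418368) = 0.313776 substitutions/site.
Under a molecular clock d = 2μt, so t = d/(2μ) = 0.313776 / (2 × 0.04) = 3.92 Myr.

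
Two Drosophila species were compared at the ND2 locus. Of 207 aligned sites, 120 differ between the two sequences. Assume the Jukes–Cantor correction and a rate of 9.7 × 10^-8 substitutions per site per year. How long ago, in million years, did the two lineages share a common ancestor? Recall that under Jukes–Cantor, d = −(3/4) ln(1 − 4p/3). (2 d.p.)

p = 120/207 ≈ 0.57971.
d = −(3/4) ln(1 − 4p/3) = −0.75 ln(1 − 0.772947) = −0.75 ln(0.227053)
  = −0.75 × (-1.482572) = 1.111929 substitutions/site.
Under a molecular clock d = 2μt, so t = d/(2μ) = 1.111929 / (2 × 9.7 × 10^-8) = 5.73 million years.

5.73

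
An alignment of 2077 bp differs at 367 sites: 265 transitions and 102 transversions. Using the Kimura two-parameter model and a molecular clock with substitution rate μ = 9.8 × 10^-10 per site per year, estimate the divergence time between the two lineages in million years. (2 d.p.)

105.74

P = 265/2077 ≈ 0.127588 and Q = 102/2077 ≈ 0.049109.
Under the Kimura two-parameter model, d = −½ ln(1 − 2P − Q) − ¼ ln(1 − 2Q).
1 − 2P − Q = 0.695715, giving −½ ln(0.695715) = 0.181408.
1 − 2Q = 0.901782, giving −¼ ln(0.901782) = 0.025846.
d = 0.181408 + 0.025846 = 0.207254.
Under a molecular clock d = 2μt, so t = d/(2μ) = 0.207254 / (2 × 9.8 × 10^-10) = 105.74 million years.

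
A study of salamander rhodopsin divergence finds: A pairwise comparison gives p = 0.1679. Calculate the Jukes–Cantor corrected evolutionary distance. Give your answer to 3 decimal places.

d = −(3/4) ln(1 − 4p/3) = −0.75 ln(1 − 0.223867) = −0.75 ln(0.776133)
  = −0.75 × (-0.253431) = 0.190073 substitutions/site.

0.190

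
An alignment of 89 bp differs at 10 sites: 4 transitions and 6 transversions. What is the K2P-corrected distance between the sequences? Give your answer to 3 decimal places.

0.122

P = 4/89 ≈ 0.044944 and Q = 6/89 ≈ 0.067416.
Under the Kimura two-parameter model, d = −½ ln(1 − 2P − Q) − ¼ ln(1 − 2Q).
1 − 2P − Q = 0.842696, giving −½ ln(0.842696) = 0.085575.
1 − 2Q = 0.865168, giving −¼ ln(0.865168) = 0.036208.
d = 0.085575 + 0.036208 = 0.121783.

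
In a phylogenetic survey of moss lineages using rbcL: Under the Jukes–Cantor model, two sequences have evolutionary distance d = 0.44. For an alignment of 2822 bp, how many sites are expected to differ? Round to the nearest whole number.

939

Invert JC69: p = (3/4)(1 − e^(−4d/3)) = 0.75 × (1 − e^(-0.586667)) = 0.75 × (1 − 0.556178) = 0.332867.
Expected differing sites = pL ≈ 0.332867 × 2822 = 939.350674 ≈ 939.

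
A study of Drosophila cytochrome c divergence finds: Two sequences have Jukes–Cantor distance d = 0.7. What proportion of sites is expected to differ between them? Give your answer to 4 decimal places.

p = (3/4)(1 − e^(−4d/3)) = 0.75 × (1 − e^(-0.933333)) = 0.75 × (1 − 0.393241) = 0.455069.

0.4551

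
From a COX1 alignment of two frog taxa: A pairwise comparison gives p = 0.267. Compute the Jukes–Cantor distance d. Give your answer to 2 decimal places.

d = −(3/4) ln(1 − 4p/3) = −0.75 ln(1 − 0.356) = −0.75 ln(0.644)
  = −0.75 × (-0.440057) = 0.330043 substitutions/site.

0.33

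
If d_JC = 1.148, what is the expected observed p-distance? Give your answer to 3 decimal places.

p = (3/4)(1 − e^(−4d/3)) = 0.75 × (1 − e^(-1.530667)) = 0.75 × (1 − 0.216391) = 0.587707.

0.588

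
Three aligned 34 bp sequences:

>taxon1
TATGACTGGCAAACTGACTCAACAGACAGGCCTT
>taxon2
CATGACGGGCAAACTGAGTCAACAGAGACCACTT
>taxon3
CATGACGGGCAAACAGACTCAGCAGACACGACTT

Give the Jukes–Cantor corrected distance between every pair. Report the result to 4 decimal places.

d(taxon1,taxon2) = 0.2407, d(taxon1,taxon3) = 0.2012, d(taxon2,taxon3) = 0.1637

taxon1–taxon2: 7/34 sites differ → p ≈ 0.205882, d = −0.75 ln(1 − 0.274509) = 0.240680 ≈ 0.2407.
taxon1–taxon3: 6/34 sites differ → p ≈ 0.176471, d = −0.75 ln(1 − 0.235295) = 0.201199 ≈ 0.2012.
taxon2–taxon3: 5/34 sites differ → p ≈ 0.147059, d = −0.75 ln(1 − 0.196079) = 0.163691 ≈ 0.1637.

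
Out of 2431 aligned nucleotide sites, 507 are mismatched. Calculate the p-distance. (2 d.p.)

0.21

p = 507/2431 = 0.208556… ≈ 0.21 (to 2 d.p.).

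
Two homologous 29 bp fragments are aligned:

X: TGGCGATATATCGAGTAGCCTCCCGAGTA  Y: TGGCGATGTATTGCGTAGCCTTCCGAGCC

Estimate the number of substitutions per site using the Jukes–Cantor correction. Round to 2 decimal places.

The sequences differ at 6 of 29 sites (8, 12, 14, 22, 28, 29), so p = 6/29 ≈ 0.206897.
d = −(3/4) ln(1 − 4p/3) = −0.75 ln(1 − 0.275863) = −0.75 ln(0.724137)
  = −0.75 × (-0.322775) = 0.242081 substitutions/site.

0.24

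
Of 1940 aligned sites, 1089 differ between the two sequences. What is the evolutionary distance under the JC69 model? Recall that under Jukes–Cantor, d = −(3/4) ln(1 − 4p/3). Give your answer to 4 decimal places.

p = 1089/1940 ≈ 0.56134.
d = −(3/4) ln(1 − 4p/3) = −0.75 ln(1 − 0.748453) = −0.75 ln(0.251547)
  = −0.75 × (-1.380125) = 1.035094 substitutions/site.

1.0351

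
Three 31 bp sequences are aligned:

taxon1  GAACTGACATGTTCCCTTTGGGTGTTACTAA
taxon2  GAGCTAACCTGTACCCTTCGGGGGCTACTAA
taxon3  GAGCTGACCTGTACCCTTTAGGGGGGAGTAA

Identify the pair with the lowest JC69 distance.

taxon1–taxon2: 7/31 differ, p = 0.226, d = 0.269.
taxon1–taxon3: 8/31 differ, p = 0.258, d = 0.316.
taxon2–taxon3: 6/31 differ, p = 0.194, d = 0.224.
The smallest distance is between taxon2 and taxon3.

taxon2 and taxon3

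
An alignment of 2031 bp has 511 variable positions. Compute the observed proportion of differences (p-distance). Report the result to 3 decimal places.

0.252

p = 511/2031 = 0.251600… ≈ 0.252 (to 3 d.p.).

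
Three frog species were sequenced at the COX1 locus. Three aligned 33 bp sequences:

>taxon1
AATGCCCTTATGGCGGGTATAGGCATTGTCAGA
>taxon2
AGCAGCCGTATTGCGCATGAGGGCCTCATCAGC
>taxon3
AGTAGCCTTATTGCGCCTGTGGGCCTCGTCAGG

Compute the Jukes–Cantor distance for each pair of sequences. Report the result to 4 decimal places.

d(taxon1,taxon2) = 0.6987, d(taxon1,taxon3) = 0.4408, d(taxon2,taxon3) = 0.2082

taxon1–taxon2: 15/33 sites differ → p ≈ 0.454545, d = −0.75 ln(1 − 0.60606) = 0.698667 ≈ 0.6987.
taxon1–taxon3: 11/33 sites differ → p ≈ 0.333333, d = −0.75 ln(1 − 0.444444) = 0.440839 ≈ 0.4408.
taxon2–taxon3: 6/33 sites differ → p ≈ 0.181818, d = −0.75 ln(1 − 0.242424) = 0.208224 ≈ 0.2082.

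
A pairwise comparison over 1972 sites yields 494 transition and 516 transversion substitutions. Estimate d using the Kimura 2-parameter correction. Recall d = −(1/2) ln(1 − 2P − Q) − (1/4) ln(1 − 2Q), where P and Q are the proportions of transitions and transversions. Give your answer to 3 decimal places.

P = 494/1972 ≈ 0.250507 and Q = 516/1972 ≈ 0.261663.
Under the Kimura two-parameter model, d = −½ ln(1 − 2P − Q) − ¼ ln(1 − 2Q).
1 − 2P − Q = 0.237323, giving −½ ln(0.237323) = 0.719167.
1 − 2Q = 0.476674, giving −¼ ln(0.476674) = 0.185231.
d = 0.719167 + 0.185231 = 0.904398.

0.904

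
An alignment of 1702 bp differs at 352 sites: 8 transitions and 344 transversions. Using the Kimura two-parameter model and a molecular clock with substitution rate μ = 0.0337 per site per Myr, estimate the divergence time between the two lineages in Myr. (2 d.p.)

P = 8/1702 ≈ 0.0047 and Q = 344/1702 ≈ 0.202115.
Under the Kimura two-parameter model, d = −½ ln(1 − 2P − Q) − ¼ ln(1 − 2Q).
1 − 2P − Q = 0.788485, giving −½ ln(0.788485) = 0.118821.
1 − 2Q = 0.59577, giving −¼ ln(0.59577) = 0.129475.
d = 0.118821 + 0.129475 = 0.248296.
Under a molecular clock d = 2μt, so t = d/(2μ) = 0.248296 / (2 × 0.0337) = 3.68 Myr.

3.68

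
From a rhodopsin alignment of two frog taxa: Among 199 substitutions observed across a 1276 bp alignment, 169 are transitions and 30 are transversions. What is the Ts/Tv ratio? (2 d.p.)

5.63

R = 169/30 = 5.633333… ≈ 5.63 (to 2 d.p.).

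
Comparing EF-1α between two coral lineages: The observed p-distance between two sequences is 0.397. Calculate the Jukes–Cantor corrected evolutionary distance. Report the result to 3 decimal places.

d = −(3/4) ln(1 − 4p/3) = −0.75 ln(1 − 0.529333) = −0.75 ln(0.470667)
  = −0.75 × (-0.753604) = 0.565203 substitutions/site.

0.565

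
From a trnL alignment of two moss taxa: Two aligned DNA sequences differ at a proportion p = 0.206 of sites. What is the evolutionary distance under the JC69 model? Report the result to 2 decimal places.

d = −(3/4) ln(1 − 4p/3) = −0.75 ln(1 − 0.274667) = −0.75 ln(0.725333)
  = −0.75 × (-0.321124) = 0.240843 substitutions/site.

0.24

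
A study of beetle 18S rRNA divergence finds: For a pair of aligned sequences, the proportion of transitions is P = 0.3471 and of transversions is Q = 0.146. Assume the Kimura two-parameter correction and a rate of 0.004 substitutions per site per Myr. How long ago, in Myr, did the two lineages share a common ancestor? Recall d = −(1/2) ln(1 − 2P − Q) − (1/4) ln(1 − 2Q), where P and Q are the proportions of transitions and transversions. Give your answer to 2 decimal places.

Under the Kimura two-parameter model, d = −½ ln(1 − 2P − Q) − ¼ ln(1 − 2Q).
1 − 2P − Q = 0.1598, giving −½ ln(0.1598) = 0.916916.
1 − 2Q = 0.708, giving −¼ ln(0.708) = 0.086328.
d = 0.916916 + 0.086328 = 1.003244.
Under a molecular clock d = 2μt, so t = d/(2μ) = 1.003244 / (2 × 0.004) = 125.41 Myr.

125.41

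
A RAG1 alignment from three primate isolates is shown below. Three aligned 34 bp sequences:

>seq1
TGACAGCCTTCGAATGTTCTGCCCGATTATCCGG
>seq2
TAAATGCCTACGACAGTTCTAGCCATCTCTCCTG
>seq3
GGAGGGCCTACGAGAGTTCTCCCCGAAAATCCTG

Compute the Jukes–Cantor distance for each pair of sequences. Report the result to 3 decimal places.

d(seq1,seq2) = 0.535, d(seq1,seq3) = 0.373, d(seq2,seq3) = 0.477

seq1–seq2: 13/34 sites differ → p ≈ 0.382353, d = −0.75 ln(1 − 0.509804) = 0.534712 ≈ 0.535.
seq1–seq3: 10/34 sites differ → p ≈ 0.294118, d = −0.75 ln(1 − 0.392157) = 0.373379 ≈ 0.373.
seq2–seq3: 12/34 sites differ → p ≈ 0.352941, d = −0.75 ln(1 − 0.470588) = 0.476991 ≈ 0.477.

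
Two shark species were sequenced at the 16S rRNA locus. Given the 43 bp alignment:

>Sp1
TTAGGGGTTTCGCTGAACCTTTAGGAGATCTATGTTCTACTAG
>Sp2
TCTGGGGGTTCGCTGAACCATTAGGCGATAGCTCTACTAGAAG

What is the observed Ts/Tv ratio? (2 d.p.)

0.09

Transitions are A↔G and C↔T; transversions are all other mismatches.
Transitions: 1. Transversions: 11.
R = 1/11 = 0.090909… ≈ 0.09 (to 2 d.p.).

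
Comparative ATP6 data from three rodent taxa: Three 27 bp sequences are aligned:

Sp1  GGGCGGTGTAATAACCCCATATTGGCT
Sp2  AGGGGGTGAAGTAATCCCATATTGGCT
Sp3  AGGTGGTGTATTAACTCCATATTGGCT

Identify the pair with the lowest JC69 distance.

Sp1 and Sp3

Sp1–Sp2: 5/27 differ, p = 0.185, d = 0.213.
Sp1–Sp3: 4/27 differ, p = 0.148, d = 0.165.
Sp2–Sp3: 5/27 differ, p = 0.185, d = 0.213.
The smallest distance is between Sp1 and Sp3.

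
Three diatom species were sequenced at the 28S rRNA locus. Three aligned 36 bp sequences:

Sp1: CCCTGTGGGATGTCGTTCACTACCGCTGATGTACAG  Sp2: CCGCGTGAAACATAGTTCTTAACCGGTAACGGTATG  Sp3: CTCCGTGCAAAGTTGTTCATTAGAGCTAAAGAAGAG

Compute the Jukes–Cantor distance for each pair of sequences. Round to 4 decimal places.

d(Sp1,Sp2) = 0.7449, d(Sp1,Sp3) = 0.4926, d(Sp2,Sp3) = 0.6735

Sp1–Sp2: 17/36 sites differ → p ≈ 0.472222, d = −0.75 ln(1 − 0.629629) = 0.744938 ≈ 0.7449.
Sp1–Sp3: 13/36 sites differ → p ≈ 0.361111, d = −0.75 ln(1 − 0.481481) = 0.492584 ≈ 0.4926.
Sp2–Sp3: 16/36 sites differ → p ≈ 0.444444, d = −0.75 ln(1 − 0.592592) = 0.673455 ≈ 0.6735.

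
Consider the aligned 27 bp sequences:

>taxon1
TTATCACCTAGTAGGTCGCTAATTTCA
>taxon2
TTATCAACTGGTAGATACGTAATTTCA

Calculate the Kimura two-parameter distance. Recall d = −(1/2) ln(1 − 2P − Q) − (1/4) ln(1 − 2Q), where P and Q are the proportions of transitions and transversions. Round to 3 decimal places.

Of 27 sites, 2 differences are transitions and 4 are transversions, so P = 2/27 ≈ 0.074074 and Q = 4/27 ≈ 0.148148.
Under the Kimura two-parameter model, d = −½ ln(1 − 2P − Q) − ¼ ln(1 − 2Q).
1 − 2P − Q = 0.703704, giving −½ ln(0.703704) = 0.175699.
1 − 2Q = 0.703704, giving −¼ ln(0.703704) = 0.087849.
d = 0.175699 + 0.087849 = 0.263548.

0.264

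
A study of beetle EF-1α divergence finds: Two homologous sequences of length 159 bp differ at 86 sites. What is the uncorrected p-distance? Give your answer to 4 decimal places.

p = 86/159 = 0.540880… ≈ 0.5409 (to 4 d.p.).

0.5409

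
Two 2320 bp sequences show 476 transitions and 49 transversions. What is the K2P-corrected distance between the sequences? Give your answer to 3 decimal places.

0.293

P = 476/2320 ≈ 0.205172 and Q = 49/2320 ≈ 0.021121.
Under the Kimura two-parameter model, d = −½ ln(1 − 2P − Q) − ¼ ln(1 − 2Q).
1 − 2P − Q = 0.568535, giving −½ ln(0.568535) = 0.282346.
1 − 2Q = 0.957758, giving −¼ ln(0.957758) = 0.010790.
d = 0.282346 + 0.010790 = 0.293136.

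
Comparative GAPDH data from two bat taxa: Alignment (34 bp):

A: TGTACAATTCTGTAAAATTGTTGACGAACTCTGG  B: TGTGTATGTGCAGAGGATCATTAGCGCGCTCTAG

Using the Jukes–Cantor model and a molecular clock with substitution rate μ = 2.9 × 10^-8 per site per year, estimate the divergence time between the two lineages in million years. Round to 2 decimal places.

The sequences differ at 17 of 34 sites, so p = 17/34 = 0.5.
d = −(3/4) ln(1 − 4p/3) = −0.75 ln(1 − 0.666667) = −0.75 ln(0.333333)
  = −0.75 × (-1.098613) = 0.823960 substitutions/site.
Under a molecular clock d = 2μt, so t = d/(2μ) = 0.823960 / (2 × 2.9 × 10^-8) = 14.21 million years.

14.21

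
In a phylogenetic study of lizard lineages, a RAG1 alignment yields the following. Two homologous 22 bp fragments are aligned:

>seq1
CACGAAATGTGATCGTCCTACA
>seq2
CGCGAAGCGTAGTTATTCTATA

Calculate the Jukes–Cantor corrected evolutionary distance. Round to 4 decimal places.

0.5913

The sequences differ at 9 of 22 sites (2, 7, 8, 11, 12, 14, 15, 17, 21), so p = 9/22 ≈ 0.409091.
d = −(3/4) ln(1 − 4p/3) = −0.75 ln(1 − 0.545455) = −0.75 ln(0.454545)
  = −0.75 × (-0.788458) = 0.591344 substitutions/site.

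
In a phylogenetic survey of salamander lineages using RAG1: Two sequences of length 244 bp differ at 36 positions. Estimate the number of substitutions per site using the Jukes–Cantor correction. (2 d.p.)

p = 36/244 ≈ 0.147541.
d = −(3/4) ln(1 − 4p/3) = −0.75 ln(1 − 0.196721) = −0.75 ln(0.803279)
  = −0.75 × (-0.219053) = 0.164290 substitutions/site.

0.16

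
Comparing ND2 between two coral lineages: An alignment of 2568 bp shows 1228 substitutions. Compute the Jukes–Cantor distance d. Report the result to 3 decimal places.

0.761

p = 1228/2568 ≈ 0.478193.
d = −(3/4) ln(1 − 4p/3) = −0.75 ln(1 − 0.637591) = −0.75 ln(0.362409)
  = −0.75 × (-1.014982) = 0.761237 substitutions/site.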